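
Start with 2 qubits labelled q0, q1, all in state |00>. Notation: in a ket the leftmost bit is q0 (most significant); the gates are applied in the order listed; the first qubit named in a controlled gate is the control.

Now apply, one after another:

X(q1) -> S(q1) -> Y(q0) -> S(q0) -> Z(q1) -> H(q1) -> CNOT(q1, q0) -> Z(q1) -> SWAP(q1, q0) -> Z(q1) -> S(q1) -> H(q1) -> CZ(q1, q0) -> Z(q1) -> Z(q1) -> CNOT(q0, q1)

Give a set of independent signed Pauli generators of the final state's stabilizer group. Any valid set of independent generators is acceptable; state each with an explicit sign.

The final state is stabilized by the group generated by -YI, -IX; other independent generating sets are equally valid.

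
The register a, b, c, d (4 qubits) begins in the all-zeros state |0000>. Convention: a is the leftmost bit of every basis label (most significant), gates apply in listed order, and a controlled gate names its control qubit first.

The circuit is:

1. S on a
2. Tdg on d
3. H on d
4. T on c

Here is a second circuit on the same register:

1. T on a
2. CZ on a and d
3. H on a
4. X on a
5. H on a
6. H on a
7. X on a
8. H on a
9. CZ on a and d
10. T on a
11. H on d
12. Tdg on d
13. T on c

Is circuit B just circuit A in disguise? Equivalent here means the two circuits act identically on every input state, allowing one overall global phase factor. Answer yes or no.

No — the two circuits implement different unitaries, even allowing a global phase.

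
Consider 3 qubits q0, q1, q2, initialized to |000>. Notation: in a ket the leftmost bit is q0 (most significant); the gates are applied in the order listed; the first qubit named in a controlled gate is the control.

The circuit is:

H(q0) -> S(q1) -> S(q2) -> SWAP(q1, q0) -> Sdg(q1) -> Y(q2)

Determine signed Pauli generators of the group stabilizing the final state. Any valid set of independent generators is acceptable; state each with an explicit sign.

The stabilizer group can be generated by -IYI, +ZII, -IIZ, among other valid generating sets.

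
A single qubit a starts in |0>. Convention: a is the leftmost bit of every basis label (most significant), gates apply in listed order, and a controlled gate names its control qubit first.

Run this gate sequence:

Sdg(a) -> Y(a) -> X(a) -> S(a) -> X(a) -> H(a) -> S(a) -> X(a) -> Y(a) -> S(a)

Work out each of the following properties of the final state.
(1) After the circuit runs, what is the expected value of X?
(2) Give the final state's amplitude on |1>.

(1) The observable X averages to -1.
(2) The final state's coefficient on |1> equals -sqrt(2)/2.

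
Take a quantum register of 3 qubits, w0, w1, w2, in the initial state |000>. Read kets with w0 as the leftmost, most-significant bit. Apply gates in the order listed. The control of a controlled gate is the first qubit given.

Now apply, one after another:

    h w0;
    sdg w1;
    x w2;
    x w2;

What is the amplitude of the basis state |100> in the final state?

The amplitude on |100> is sqrt(2)/2. Key observation: gates 3-4 undo each other exactly, leaving only the rest of the circuit to track.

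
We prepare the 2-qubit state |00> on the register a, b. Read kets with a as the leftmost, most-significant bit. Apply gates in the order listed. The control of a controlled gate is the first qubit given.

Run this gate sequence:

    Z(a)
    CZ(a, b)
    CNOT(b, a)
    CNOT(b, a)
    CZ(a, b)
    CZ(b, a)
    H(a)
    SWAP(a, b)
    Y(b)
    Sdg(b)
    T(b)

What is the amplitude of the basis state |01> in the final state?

The amplitude on |01> is sqrt(2)*exp(I*pi/4)/2. Key observation: steps 2-5 multiply out to the identity, so the circuit reduces to the remaining gates.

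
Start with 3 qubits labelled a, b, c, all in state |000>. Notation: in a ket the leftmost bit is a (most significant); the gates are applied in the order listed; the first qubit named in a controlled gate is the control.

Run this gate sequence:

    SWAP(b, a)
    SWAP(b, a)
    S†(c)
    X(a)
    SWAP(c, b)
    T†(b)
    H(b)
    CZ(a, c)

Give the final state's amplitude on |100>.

The amplitude on |100> is sqrt(2)/2. Key observation: steps 1-2 multiply out to the identity, so the circuit reduces to the remaining gates.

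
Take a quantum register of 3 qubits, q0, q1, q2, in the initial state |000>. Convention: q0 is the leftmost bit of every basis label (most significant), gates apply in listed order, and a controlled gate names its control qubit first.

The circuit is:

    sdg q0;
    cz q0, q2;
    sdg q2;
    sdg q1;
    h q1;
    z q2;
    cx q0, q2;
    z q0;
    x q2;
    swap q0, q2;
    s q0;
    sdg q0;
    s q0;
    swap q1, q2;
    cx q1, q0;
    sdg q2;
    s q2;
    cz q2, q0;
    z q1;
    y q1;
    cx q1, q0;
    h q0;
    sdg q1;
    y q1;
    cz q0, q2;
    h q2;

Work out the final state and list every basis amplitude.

The final amplitudes are sqrt(2)/2 on |001>, sqrt(2)/2 on |100>, and 0 on every other basis state.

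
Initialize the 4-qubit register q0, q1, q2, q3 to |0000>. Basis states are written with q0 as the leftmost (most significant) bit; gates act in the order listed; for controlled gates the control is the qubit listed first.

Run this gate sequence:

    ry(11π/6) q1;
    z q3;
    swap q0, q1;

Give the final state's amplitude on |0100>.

The amplitude on |0100> is 0.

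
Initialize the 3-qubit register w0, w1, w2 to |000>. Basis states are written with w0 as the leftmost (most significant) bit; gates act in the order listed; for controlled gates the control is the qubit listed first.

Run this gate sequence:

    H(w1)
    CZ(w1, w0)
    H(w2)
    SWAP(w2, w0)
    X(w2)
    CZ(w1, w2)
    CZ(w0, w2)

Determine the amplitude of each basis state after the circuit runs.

The final amplitudes are 0 on |000>, 1/2 on |001>, 0 on |010>, -1/2 on |011>, 0 on |100>, -1/2 on |101>, 0 on |110>, 1/2 on |111>.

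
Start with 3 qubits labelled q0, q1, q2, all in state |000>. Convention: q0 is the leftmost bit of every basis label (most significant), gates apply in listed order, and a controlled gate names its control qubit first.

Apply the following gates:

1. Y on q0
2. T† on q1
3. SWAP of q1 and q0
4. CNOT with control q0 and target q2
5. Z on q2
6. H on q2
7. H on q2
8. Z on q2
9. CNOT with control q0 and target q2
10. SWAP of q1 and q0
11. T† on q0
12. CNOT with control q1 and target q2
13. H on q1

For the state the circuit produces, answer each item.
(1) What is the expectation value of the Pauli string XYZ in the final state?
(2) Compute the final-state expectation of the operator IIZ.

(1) In the final state, XYZ has expectation 0. Key observation: gates 3-10 undo each other exactly, leaving only the rest of the circuit to track.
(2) In the final state, IIZ has expectation 1.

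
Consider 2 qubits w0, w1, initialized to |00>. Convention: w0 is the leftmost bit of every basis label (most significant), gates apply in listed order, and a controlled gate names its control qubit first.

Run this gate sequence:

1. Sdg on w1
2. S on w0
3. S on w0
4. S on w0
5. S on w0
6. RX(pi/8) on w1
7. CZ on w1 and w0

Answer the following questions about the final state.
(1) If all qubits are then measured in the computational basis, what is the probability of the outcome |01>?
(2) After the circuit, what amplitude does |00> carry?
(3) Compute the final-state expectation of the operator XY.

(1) Outcome |01> occurs with probability sin(pi/16)**2. Key observation: gates 2-5 undo each other exactly, leaving only the rest of the circuit to track.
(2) The final state's coefficient on |00> equals cos(pi/16).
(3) The observable XY averages to 0.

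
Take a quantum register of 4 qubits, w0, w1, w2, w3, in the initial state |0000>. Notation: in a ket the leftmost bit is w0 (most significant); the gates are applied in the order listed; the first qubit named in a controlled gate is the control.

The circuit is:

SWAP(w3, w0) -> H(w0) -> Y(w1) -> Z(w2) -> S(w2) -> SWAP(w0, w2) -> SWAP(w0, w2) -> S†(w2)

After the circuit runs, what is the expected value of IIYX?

In the final state, IIYX has expectation 0. Key observation: gates 5-8 undo each other exactly, leaving only the rest of the circuit to track.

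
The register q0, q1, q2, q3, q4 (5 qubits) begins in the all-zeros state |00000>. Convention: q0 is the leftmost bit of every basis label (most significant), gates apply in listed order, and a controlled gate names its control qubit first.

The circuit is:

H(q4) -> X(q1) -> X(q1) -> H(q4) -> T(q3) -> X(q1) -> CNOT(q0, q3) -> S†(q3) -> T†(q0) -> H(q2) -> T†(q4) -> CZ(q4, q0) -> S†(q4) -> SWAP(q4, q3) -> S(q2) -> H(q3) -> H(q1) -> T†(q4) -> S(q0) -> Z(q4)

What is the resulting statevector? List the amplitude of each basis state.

After the circuit, the state carries amplitude sqrt(2)/4 on |00000>, sqrt(2)/4 on |00010>, sqrt(2)*I/4 on |00100>, sqrt(2)*I/4 on |00110>, -sqrt(2)/4 on |01000>, -sqrt(2)/4 on |01010>, -sqrt(2)*I/4 on |01100>, -sqrt(2)*I/4 on |01110>, and 0 on every other basis state. Key observation: steps 1-4 multiply out to the identity, so the circuit reduces to the remaining gates.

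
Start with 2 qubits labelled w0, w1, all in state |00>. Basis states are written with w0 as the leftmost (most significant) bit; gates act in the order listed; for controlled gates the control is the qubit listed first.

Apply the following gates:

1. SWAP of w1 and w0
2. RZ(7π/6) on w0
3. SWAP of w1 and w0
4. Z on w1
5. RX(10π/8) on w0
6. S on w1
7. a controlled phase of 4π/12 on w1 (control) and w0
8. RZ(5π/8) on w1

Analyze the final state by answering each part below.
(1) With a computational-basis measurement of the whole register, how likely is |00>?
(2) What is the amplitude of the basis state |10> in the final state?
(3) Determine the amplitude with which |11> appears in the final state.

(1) Outcome |00> occurs with probability 1/2 - sqrt(2)/4.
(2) The amplitude on |10> is sqrt(sqrt(2) + 2)*exp(29*I*pi/48)/2.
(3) |11> carries amplitude 0 in the final state.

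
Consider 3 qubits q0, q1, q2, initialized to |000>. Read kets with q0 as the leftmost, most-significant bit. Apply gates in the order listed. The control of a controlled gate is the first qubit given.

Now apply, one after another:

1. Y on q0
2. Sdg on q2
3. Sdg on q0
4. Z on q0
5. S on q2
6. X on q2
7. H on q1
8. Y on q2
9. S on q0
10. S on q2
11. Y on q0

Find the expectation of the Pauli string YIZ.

In the final state, YIZ has expectation 0.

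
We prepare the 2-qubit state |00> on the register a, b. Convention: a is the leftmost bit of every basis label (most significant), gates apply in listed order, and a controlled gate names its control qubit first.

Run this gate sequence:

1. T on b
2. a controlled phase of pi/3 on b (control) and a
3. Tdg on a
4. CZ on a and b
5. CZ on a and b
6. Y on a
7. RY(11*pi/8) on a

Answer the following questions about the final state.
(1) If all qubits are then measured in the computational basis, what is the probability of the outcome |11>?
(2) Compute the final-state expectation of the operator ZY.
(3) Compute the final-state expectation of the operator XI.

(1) A full measurement returns |11> with probability 0.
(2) In the final state, ZY has expectation 0.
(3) In the final state, XI has expectation sqrt(sqrt(2) + 2)/2.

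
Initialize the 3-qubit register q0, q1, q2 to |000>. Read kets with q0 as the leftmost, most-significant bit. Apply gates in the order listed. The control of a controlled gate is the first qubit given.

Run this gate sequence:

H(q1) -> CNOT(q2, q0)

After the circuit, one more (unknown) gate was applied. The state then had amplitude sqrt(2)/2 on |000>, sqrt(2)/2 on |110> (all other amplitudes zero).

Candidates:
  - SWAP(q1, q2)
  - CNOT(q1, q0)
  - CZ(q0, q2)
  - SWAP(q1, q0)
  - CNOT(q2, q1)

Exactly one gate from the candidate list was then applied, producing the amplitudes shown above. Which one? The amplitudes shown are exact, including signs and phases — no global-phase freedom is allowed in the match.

It was CNOT(q1, q0) that produced the state shown.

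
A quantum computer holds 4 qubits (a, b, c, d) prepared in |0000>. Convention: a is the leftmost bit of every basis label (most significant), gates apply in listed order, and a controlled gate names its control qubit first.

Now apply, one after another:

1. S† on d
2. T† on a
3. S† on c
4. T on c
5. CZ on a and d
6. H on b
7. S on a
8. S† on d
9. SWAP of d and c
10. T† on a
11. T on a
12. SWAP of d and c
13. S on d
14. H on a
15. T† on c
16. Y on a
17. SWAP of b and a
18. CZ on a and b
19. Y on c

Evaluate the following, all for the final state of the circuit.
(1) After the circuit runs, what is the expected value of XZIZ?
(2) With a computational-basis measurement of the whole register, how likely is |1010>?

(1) In the final state, XZIZ has expectation 1.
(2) Outcome |1010> occurs with probability 1/4.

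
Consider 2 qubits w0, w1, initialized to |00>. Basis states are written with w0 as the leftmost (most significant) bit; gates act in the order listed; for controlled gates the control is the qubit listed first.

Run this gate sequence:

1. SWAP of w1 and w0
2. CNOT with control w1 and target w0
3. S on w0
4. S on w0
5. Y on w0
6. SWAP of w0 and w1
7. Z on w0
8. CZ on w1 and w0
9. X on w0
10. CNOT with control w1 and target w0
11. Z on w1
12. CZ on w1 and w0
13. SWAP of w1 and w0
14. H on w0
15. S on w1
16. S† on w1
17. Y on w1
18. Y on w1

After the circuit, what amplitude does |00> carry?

The amplitude on |00> is -sqrt(2)*I/2.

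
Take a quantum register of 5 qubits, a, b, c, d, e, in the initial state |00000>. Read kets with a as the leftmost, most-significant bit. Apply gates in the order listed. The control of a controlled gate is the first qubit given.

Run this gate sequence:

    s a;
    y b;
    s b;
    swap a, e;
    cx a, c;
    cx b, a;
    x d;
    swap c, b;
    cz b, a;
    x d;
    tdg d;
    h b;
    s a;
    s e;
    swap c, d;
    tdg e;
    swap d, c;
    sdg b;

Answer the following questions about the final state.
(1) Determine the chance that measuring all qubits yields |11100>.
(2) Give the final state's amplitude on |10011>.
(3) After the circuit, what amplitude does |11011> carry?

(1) The probability of measuring |11100> is 1/2.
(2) The amplitude on |10011> is 0.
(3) |11011> carries amplitude 0 in the final state.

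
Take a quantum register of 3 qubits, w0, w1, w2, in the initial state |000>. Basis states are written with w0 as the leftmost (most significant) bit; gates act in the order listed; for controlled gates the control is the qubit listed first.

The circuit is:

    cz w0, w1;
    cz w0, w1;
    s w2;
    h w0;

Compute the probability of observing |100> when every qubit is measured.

A full measurement returns |100> with probability 1/2. Key observation: gates 1-2 undo each other exactly, leaving only the rest of the circuit to track.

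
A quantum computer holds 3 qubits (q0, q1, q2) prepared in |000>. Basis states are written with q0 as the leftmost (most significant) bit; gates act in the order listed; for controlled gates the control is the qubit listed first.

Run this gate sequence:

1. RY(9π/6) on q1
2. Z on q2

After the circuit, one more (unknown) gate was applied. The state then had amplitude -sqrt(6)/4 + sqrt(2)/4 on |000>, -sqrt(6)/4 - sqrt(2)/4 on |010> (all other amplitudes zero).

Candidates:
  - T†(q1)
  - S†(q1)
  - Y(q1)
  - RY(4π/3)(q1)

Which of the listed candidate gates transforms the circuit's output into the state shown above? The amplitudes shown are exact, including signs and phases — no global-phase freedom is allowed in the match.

The unique candidate consistent with the amplitudes is RY(4π/3)(q1).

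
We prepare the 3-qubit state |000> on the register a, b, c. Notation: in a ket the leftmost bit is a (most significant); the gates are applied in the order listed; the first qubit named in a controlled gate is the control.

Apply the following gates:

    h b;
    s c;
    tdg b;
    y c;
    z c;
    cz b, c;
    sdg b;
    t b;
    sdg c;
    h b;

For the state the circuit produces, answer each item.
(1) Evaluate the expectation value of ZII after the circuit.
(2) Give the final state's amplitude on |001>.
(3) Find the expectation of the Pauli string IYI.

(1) In the final state, ZII has expectation 1.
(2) The final state's coefficient on |001> equals -1/2 - I/2.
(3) The expectation value of IYI is -1.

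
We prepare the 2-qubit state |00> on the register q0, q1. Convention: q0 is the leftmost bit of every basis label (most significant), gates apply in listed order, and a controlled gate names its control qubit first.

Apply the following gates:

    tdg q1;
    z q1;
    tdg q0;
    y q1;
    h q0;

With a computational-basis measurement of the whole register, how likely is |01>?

A full measurement returns |01> with probability 1/2.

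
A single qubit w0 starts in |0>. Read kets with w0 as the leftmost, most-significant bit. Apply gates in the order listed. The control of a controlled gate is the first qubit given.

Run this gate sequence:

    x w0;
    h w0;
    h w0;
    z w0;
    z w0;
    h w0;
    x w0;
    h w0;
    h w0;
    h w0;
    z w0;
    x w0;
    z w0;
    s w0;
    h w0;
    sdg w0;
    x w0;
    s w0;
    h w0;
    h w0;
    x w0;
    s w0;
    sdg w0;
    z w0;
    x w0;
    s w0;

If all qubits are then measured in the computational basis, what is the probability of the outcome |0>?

A full measurement returns |0> with probability 1/2. Key observation: steps 9-10 multiply out to the identity, so the circuit reduces to the remaining gates.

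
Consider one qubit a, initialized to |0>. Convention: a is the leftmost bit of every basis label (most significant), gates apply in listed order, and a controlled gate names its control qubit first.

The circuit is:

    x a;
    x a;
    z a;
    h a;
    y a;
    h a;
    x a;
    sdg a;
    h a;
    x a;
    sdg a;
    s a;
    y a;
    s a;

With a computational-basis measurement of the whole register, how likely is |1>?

A full measurement returns |1> with probability 1/2.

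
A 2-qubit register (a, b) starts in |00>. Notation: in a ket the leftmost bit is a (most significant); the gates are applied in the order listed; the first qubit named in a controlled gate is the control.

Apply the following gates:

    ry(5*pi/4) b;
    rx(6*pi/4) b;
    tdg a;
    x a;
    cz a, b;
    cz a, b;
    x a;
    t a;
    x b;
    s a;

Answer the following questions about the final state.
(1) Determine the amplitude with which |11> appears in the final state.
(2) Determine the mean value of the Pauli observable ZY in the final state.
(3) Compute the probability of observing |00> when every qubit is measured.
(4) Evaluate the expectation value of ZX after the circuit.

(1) |11> carries amplitude 0 in the final state. Key observation: gates 3-8 undo each other exactly, leaving only the rest of the circuit to track.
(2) The expectation value of ZY is sqrt(2)/2.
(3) The probability of measuring |00> is 1/2.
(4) The observable ZX averages to -sqrt(2)/2.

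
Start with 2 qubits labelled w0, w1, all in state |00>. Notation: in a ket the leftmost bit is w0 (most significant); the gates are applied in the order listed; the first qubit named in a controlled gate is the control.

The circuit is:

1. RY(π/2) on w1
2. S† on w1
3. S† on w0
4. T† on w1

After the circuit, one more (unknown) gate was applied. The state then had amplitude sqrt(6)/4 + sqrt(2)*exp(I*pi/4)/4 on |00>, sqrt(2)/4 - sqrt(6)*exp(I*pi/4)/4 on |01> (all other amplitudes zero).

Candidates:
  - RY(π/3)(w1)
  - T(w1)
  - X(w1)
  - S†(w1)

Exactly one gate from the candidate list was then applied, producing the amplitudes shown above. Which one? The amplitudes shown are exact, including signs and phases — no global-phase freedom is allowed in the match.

It was RY(π/3)(w1) that produced the state shown.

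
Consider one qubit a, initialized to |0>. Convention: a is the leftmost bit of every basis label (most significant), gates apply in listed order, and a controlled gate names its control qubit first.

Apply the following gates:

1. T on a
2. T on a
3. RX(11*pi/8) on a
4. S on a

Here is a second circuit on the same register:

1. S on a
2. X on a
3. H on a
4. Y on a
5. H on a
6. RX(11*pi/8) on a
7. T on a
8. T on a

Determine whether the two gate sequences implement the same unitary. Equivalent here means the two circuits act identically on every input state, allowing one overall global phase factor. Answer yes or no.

No: there is an input state on which the two circuits produce genuinely different outputs (not merely differing by a phase).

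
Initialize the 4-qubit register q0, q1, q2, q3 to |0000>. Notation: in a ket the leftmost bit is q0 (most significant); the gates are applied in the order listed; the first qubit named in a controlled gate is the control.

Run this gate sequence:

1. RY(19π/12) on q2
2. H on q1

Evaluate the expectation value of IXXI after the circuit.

The observable IXXI averages to -sqrt(6)/4 - sqrt(2)/4.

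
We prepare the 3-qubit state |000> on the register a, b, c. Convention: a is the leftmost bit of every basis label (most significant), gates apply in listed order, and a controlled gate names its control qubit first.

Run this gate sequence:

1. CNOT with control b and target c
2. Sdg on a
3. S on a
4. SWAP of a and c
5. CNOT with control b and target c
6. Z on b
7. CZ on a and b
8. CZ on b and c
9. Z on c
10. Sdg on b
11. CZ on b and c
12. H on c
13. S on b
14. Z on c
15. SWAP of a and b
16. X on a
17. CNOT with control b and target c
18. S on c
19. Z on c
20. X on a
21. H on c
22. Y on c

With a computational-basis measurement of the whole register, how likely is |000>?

The probability of measuring |000> is 1/2.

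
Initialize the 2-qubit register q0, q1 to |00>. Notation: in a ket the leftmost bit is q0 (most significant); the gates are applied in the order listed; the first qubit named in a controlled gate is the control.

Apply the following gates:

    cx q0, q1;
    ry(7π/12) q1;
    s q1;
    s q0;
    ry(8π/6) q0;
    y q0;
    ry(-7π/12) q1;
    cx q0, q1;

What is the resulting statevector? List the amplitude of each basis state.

The final amplitudes are (1 - I)*(4*sqrt(3) - sqrt(6)*I + 3*sqrt(2)*I)/16 on |00>, I*(1 - I)*(sqrt(6) + 3*sqrt(2))/16 on |01>, I*(1 - I)*(sqrt(2) + sqrt(6))/16 on |10>, (1 - I)*(4 - sqrt(2)*I + sqrt(6)*I)/16 on |11>.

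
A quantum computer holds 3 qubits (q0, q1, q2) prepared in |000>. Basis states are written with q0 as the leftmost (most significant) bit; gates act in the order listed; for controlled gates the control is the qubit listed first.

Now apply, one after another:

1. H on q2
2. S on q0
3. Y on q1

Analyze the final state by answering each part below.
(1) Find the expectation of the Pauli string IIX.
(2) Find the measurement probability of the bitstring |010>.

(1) The observable IIX averages to 1.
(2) A full measurement returns |010> with probability 1/2.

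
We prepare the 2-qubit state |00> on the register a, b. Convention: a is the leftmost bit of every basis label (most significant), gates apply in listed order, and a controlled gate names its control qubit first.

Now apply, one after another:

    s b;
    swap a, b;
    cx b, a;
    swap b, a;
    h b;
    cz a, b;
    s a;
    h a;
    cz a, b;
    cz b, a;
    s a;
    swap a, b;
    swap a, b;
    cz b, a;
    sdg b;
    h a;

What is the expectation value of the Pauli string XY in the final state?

The expectation value of XY is -1.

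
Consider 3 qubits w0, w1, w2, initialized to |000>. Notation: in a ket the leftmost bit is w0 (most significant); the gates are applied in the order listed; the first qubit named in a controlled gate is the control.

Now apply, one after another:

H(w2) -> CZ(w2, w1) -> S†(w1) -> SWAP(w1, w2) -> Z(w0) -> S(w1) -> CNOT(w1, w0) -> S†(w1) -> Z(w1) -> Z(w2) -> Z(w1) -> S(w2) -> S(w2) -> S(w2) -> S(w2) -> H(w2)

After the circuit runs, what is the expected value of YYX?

The expectation value of YYX is -1. Key observation: the block from step 12 through step 15 cancels to the identity and can be dropped.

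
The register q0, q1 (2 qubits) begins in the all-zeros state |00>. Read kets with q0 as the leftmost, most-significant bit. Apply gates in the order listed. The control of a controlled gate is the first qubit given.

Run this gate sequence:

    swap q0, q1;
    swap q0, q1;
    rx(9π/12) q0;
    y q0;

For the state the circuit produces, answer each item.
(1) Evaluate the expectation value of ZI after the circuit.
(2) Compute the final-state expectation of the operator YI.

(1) The expectation value of ZI is sqrt(2)/2.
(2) The expectation value of YI is -sqrt(2)/2.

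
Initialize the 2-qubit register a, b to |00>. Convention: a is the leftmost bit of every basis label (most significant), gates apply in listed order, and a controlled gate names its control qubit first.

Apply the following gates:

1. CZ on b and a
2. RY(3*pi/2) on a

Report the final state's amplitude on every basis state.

After the circuit, the state carries amplitude -sqrt(2)/2 on |00>, 0 on |01>, sqrt(2)/2 on |10>, 0 on |11>.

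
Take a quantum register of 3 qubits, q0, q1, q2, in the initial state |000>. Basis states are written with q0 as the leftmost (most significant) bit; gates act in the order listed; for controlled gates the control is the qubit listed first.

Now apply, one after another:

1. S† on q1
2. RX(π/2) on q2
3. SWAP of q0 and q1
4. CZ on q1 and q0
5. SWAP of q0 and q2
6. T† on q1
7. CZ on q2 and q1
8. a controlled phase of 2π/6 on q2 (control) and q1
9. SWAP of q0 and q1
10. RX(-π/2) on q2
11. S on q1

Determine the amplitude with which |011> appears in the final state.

The final state's coefficient on |011> equals I/2.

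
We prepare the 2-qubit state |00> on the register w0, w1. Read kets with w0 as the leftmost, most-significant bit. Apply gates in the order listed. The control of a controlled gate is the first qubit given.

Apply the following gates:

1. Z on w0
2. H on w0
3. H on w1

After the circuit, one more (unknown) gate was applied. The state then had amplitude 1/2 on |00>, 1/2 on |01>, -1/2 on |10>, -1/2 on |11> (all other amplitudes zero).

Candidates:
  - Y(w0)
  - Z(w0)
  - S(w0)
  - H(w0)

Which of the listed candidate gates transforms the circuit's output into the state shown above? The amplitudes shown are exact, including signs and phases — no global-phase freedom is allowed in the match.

The applied gate was Z(w0).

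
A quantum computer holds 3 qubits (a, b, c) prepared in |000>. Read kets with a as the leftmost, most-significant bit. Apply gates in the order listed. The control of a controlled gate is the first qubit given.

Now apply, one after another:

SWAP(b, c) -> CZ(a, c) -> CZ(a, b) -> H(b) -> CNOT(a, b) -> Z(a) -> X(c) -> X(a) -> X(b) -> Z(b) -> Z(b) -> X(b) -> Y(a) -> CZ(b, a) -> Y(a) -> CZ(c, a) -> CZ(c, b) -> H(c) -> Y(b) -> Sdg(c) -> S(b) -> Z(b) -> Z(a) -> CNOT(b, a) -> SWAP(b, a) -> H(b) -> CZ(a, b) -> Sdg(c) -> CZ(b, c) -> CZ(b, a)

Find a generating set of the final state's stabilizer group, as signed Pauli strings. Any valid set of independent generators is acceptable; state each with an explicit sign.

One valid set of independent stabilizer generators is -YZI, -ZXZ, +IZX (any independent generating set of the same group is equally correct). Key observation: steps 9-12 multiply out to the identity, so the circuit reduces to the remaining gates.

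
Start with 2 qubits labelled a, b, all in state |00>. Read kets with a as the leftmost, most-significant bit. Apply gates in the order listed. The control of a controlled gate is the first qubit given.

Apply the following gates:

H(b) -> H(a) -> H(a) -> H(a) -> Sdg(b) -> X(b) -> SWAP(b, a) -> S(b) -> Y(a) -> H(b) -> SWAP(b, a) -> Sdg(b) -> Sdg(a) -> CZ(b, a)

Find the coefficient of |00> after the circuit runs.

The amplitude on |00> is sqrt(2)*(1 - I)/4.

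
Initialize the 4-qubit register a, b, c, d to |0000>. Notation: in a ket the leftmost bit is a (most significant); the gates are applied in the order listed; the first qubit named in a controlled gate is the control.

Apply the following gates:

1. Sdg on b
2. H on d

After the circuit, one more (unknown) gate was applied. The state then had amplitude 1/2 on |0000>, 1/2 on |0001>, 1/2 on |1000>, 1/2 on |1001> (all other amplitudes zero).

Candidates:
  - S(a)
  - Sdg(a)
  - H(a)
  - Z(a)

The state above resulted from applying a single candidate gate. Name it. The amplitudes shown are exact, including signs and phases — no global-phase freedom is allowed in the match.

The applied gate was H(a).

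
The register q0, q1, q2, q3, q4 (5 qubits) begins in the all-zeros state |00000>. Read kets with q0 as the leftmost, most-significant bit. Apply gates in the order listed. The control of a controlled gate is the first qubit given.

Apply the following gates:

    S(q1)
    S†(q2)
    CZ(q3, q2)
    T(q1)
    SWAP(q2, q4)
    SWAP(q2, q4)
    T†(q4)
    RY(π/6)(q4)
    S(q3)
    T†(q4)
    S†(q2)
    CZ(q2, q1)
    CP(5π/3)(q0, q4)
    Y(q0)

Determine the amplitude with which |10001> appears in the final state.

|10001> carries amplitude (-sqrt(2) + sqrt(6))*exp(I*pi/4)/4 in the final state. Key observation: gates 5-6 undo each other exactly, leaving only the rest of the circuit to track.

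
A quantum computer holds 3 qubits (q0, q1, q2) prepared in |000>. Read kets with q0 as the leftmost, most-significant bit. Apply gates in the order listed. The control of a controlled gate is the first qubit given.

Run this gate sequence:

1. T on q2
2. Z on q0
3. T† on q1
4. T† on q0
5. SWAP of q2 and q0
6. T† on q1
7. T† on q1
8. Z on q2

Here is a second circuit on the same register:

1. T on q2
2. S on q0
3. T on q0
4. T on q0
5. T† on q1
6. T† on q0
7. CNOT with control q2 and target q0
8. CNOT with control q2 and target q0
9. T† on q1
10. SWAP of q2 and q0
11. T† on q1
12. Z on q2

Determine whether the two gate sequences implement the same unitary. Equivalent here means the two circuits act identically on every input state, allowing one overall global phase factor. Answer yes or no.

Yes: on every input state the two circuits agree up to one overall phase factor.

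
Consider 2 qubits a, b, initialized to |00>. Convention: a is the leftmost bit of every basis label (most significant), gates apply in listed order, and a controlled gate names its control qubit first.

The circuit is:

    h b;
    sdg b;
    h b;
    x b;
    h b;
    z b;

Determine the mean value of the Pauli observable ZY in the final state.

In the final state, ZY has expectation -1. Key observation: steps 3-6 multiply out to the identity, so the circuit reduces to the remaining gates.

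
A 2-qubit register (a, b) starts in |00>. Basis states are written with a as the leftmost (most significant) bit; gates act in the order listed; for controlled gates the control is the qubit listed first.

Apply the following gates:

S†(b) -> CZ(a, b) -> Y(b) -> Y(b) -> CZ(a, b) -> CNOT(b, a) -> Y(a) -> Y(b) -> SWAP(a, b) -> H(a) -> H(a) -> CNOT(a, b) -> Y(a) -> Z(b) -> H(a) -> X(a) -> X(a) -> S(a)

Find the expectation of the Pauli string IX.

In the final state, IX has expectation 0.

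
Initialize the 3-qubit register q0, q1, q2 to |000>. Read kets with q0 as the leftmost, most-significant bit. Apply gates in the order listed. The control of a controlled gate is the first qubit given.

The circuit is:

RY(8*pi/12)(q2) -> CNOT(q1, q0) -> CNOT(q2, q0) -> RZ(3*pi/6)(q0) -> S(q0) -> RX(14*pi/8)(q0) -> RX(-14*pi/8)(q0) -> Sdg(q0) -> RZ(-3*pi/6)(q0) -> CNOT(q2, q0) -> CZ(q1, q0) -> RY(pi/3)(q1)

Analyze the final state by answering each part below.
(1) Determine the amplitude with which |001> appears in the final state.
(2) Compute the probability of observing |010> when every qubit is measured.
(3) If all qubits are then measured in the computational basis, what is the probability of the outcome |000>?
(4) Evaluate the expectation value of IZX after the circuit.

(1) |001> carries amplitude 3/4 in the final state. Key observation: steps 3-10 multiply out to the identity, so the circuit reduces to the remaining gates.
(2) The probability of measuring |010> is 1/16.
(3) The probability of measuring |000> is 3/16.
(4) The observable IZX averages to sqrt(3)/4.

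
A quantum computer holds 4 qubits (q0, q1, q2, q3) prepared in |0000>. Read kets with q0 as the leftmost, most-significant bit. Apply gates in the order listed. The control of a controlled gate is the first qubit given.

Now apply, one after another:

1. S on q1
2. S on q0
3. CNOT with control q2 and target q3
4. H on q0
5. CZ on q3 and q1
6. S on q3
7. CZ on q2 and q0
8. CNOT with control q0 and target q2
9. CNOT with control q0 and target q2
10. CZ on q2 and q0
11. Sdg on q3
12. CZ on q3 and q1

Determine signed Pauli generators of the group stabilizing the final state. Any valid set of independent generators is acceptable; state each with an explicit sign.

One valid set of independent stabilizer generators is +XIII, +IZII, +IIZI, +IIIZ (any independent generating set of the same group is equally correct). Key observation: gates 5-12 undo each other exactly, leaving only the rest of the circuit to track.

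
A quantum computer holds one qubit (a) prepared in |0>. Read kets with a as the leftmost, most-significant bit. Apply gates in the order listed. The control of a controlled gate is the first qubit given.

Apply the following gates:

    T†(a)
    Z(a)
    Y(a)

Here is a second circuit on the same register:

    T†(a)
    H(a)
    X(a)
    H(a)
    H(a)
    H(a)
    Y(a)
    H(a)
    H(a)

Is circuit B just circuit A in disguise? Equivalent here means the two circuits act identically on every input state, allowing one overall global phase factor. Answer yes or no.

Yes — the two circuits implement the same unitary up to a global phase.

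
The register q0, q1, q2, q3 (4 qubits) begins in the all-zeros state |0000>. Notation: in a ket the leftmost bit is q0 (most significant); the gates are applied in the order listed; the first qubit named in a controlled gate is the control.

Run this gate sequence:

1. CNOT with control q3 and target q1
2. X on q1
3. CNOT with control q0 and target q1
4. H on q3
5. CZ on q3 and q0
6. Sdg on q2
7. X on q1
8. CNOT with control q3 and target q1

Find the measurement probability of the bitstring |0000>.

Outcome |0000> occurs with probability 1/2.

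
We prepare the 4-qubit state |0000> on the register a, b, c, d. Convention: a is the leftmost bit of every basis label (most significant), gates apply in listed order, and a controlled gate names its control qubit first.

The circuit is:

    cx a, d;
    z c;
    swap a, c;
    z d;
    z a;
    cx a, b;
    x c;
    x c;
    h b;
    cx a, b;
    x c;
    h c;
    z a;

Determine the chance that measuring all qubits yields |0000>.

Outcome |0000> occurs with probability 1/4.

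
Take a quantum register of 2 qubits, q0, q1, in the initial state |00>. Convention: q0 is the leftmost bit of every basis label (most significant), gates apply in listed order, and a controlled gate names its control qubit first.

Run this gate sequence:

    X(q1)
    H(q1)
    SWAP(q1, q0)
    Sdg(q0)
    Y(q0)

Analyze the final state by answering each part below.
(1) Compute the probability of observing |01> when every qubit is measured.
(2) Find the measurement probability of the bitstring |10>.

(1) A full measurement returns |01> with probability 0.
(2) The probability of measuring |10> is 1/2.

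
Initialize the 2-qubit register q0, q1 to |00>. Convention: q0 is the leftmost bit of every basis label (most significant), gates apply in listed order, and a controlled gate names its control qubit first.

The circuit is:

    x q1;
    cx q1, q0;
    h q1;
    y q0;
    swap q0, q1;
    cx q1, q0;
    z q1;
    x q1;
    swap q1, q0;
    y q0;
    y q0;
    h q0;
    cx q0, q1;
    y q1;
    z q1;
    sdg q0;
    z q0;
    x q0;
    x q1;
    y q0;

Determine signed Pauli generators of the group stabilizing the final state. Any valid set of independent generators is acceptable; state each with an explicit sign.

The final state is stabilized by the group generated by -YI, -IX; other independent generating sets are equally valid.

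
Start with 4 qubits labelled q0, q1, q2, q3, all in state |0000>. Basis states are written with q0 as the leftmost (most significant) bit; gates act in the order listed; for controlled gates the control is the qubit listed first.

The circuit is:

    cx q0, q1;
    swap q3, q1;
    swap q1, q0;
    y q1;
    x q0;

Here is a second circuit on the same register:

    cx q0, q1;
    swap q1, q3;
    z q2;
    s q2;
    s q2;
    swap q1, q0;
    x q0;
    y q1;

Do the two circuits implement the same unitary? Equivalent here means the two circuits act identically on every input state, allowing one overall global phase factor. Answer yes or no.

Yes — the two circuits implement the same unitary up to a global phase.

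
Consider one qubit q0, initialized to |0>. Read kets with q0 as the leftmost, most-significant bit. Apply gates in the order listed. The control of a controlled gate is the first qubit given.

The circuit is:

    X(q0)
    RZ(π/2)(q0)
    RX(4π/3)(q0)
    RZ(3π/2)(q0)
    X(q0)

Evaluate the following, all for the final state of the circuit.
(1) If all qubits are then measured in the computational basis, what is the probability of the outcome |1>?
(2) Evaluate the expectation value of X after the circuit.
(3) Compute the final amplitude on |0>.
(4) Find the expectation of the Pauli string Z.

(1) The probability of measuring |1> is 3/4.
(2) In the final state, X has expectation -sqrt(3)/2.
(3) The final state's coefficient on |0> equals 1/2.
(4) The expectation value of Z is -1/2.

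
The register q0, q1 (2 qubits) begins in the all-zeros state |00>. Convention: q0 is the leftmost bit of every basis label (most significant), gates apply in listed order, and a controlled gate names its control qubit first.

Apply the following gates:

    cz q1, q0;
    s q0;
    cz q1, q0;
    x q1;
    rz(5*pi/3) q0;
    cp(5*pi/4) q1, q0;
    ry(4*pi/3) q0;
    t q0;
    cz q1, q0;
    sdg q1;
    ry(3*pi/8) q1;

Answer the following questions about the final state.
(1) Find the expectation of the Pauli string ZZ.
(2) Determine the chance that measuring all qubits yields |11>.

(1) The expectation value of ZZ is sqrt(2 - sqrt(2))/4.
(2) Outcome |11> occurs with probability 3*sqrt(2 - sqrt(2))/16 + 3/8.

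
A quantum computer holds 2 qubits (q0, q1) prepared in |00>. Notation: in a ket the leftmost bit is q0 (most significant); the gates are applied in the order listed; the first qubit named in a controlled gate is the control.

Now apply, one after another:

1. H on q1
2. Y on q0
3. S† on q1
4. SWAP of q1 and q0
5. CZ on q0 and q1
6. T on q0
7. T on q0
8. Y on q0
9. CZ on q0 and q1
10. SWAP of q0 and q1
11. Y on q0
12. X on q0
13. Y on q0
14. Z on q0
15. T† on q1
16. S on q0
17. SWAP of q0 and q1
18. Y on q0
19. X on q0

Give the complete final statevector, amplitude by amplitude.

The resulting statevector has amplitude sqrt(2)*I/2 on |00>, 0 on |01>, sqrt(2)*exp(I*pi/4)/2 on |10>, 0 on |11>.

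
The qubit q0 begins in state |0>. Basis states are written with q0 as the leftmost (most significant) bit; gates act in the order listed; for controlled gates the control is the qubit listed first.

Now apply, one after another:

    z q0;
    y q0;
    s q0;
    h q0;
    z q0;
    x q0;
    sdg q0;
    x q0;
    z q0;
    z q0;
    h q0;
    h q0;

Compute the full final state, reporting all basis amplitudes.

After the circuit, the state carries amplitude sqrt(2)*I/2 on |0>, -sqrt(2)/2 on |1>.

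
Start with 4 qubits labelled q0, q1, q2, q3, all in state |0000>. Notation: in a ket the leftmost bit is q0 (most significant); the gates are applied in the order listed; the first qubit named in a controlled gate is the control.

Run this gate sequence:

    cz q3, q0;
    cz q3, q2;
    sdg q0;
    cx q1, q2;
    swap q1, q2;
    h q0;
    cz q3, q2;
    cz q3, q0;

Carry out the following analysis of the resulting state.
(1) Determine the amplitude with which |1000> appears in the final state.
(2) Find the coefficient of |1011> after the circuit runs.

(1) |1000> carries amplitude sqrt(2)/2 in the final state.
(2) The amplitude on |1011> is 0.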